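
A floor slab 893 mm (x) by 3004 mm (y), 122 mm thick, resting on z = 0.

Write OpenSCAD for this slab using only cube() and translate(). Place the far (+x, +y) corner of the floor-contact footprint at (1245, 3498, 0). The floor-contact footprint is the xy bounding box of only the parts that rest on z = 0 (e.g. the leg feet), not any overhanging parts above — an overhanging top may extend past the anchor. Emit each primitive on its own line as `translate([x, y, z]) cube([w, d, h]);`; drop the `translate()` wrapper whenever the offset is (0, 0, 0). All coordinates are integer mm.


translate([352, 494, 0]) cube([893, 3004, 122]);


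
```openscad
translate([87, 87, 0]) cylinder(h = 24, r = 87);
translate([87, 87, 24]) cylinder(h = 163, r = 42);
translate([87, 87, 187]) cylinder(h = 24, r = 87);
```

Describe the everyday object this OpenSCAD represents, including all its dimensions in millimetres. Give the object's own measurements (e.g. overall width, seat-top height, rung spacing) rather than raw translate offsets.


A spool: two coaxial disc flanges of radius 87 mm and thickness 24 mm, joined by a core cylinder of radius 42 mm and height 163 mm. The lower flange rests on z = 0 and the three cylinders share a vertical axis.


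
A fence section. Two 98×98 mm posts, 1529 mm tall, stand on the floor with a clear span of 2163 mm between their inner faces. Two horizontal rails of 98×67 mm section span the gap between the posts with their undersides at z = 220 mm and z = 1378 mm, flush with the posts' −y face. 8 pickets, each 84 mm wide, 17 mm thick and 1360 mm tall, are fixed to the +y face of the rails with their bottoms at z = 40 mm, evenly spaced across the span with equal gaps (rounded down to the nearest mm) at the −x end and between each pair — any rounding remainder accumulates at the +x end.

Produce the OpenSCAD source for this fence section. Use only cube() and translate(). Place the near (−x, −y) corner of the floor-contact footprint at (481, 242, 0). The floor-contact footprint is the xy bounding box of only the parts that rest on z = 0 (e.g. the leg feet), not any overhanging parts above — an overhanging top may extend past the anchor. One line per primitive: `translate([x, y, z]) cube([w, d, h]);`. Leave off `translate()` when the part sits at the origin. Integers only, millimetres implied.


translate([481, 242, 0]) cube([98, 98, 1529]);
translate([2742, 242, 0]) cube([98, 98, 1529]);
translate([579, 242, 220]) cube([2163, 98, 67]);
translate([579, 242, 1378]) cube([2163, 98, 67]);
translate([744, 340, 40]) cube([84, 17, 1360]);
translate([993, 340, 40]) cube([84, 17, 1360]);
translate([1242, 340, 40]) cube([84, 17, 1360]);
translate([1491, 340, 40]) cube([84, 17, 1360]);
translate([1740, 340, 40]) cube([84, 17, 1360]);
translate([1989, 340, 40]) cube([84, 17, 1360]);
translate([2238, 340, 40]) cube([84, 17, 1360]);
translate([2487, 340, 40]) cube([84, 17, 1360]);


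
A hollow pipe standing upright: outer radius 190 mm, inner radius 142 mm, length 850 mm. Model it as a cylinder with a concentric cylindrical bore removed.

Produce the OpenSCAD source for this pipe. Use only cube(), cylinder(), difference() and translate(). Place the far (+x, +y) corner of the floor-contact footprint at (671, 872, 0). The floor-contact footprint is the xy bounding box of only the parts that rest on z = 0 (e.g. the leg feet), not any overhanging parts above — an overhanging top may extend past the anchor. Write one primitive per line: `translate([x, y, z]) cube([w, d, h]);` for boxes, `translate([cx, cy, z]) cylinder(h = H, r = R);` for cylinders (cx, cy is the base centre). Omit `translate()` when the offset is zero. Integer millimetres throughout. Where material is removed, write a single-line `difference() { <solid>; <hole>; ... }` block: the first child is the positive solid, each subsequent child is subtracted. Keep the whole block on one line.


difference() { translate([481, 682, 0]) cylinder(h = 850, r = 190); translate([481, 682, 0]) cylinder(h = 850, r = 142); }


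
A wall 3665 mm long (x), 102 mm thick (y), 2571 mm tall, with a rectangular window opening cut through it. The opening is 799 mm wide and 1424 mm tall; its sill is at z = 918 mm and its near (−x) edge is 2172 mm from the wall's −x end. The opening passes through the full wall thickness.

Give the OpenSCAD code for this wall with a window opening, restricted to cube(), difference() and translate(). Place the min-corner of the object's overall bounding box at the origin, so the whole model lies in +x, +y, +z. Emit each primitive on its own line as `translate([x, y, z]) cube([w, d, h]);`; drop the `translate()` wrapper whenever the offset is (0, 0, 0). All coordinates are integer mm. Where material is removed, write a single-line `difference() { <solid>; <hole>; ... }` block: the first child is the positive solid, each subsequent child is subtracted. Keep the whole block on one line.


difference() { cube([3665, 102, 2571]); translate([2172, 0, 918]) cube([799, 102, 1424]); }


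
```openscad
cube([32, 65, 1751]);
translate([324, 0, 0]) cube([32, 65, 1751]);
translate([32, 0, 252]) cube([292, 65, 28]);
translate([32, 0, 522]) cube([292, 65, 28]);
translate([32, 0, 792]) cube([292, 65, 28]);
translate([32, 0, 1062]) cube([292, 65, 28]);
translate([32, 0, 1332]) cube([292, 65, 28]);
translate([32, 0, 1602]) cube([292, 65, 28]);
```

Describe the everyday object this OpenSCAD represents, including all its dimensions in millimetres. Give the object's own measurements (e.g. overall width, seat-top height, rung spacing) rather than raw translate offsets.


A straight ladder. Two 32×65 mm vertical rails, 1751 mm tall, stand 356 mm apart (outside-to-outside) with their front faces coplanar on the −y side. 6 rungs, each 65 mm deep and 28 mm tall, span between the inner faces of the rails, front faces flush with the rails. The lowest rung's underside is at z = 252 mm and rungs are spaced 270 mm apart (underside to underside).


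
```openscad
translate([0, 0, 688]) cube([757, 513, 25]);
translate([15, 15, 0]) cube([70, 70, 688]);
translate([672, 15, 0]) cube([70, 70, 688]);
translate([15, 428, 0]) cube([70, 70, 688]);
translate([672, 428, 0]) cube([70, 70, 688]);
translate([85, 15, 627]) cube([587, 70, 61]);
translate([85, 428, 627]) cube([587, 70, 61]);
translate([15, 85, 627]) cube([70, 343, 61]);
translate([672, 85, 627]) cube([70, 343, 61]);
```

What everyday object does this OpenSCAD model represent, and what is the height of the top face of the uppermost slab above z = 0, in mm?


A table. The table height is 713 mm.

A 757×513×25 slab sits at z = 688 on four 70 mm square posts — a table. The top surface is at 688 + 25 = 713 mm.


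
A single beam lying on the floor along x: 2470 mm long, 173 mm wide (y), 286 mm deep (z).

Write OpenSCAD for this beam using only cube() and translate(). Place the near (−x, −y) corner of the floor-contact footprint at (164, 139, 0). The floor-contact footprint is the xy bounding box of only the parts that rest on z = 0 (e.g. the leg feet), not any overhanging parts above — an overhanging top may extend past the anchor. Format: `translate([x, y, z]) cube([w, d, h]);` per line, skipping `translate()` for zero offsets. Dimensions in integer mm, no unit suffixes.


translate([164, 139, 0]) cube([2470, 173, 286]);


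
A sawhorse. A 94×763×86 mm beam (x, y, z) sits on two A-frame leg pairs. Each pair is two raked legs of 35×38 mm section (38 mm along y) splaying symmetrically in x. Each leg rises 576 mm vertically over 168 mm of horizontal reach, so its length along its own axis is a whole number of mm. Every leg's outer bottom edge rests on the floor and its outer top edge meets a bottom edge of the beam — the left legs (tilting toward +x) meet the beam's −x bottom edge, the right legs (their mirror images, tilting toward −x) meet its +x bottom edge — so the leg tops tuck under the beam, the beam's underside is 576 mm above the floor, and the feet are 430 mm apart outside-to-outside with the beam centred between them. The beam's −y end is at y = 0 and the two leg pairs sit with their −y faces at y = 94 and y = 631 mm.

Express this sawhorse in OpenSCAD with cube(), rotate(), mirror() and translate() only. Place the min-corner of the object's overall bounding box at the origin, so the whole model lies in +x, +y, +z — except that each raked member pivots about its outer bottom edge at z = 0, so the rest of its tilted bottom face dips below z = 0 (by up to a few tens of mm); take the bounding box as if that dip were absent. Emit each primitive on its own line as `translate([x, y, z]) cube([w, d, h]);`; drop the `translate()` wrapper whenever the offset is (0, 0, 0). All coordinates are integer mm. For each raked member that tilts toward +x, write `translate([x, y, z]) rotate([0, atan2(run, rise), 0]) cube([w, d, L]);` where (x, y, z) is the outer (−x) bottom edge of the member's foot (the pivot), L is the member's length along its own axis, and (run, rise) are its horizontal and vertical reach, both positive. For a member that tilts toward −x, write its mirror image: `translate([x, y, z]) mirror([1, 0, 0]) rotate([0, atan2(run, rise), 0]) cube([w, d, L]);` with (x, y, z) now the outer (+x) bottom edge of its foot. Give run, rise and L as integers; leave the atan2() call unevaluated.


translate([168, 0, 576]) cube([94, 763, 86]);
translate([0, 94, 0]) rotate([0, atan2(168, 576), 0]) cube([35, 38, 600]);
translate([430, 94, 0]) mirror([1, 0, 0]) rotate([0, atan2(168, 576), 0]) cube([35, 38, 600]);
translate([0, 631, 0]) rotate([0, atan2(168, 576), 0]) cube([35, 38, 600]);
translate([430, 631, 0]) mirror([1, 0, 0]) rotate([0, atan2(168, 576), 0]) cube([35, 38, 600]);


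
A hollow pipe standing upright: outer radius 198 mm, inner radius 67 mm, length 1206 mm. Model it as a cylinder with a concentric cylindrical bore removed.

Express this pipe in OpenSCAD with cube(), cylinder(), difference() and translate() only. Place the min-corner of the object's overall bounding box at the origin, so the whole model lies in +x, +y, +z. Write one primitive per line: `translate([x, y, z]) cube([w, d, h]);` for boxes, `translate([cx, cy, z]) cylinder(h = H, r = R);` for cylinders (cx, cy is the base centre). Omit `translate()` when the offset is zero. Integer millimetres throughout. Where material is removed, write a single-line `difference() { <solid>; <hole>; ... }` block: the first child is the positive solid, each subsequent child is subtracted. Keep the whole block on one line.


difference() { translate([198, 198, 0]) cylinder(h = 1206, r = 198); translate([198, 198, 0]) cylinder(h = 1206, r = 67); }


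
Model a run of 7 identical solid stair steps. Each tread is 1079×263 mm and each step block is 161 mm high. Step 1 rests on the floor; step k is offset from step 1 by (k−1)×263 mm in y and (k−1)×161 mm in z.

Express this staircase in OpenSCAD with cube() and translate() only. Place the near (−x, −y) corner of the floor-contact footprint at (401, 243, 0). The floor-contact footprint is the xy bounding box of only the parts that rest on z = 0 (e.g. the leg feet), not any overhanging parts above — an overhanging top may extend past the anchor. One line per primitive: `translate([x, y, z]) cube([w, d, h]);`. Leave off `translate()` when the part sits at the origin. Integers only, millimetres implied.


translate([401, 243, 0]) cube([1079, 263, 161]);
translate([401, 506, 161]) cube([1079, 263, 161]);
translate([401, 769, 322]) cube([1079, 263, 161]);
translate([401, 1032, 483]) cube([1079, 263, 161]);
translate([401, 1295, 644]) cube([1079, 263, 161]);
translate([401, 1558, 805]) cube([1079, 263, 161]);
translate([401, 1821, 966]) cube([1079, 263, 161]);


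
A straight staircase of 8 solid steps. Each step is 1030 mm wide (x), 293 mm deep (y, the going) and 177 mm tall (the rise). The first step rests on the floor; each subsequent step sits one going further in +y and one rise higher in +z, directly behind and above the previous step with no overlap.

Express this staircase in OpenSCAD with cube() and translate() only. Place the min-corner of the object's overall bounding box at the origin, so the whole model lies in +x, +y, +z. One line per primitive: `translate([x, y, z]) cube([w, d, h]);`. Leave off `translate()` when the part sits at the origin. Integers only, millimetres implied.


cube([1030, 293, 177]);
translate([0, 293, 177]) cube([1030, 293, 177]);
translate([0, 586, 354]) cube([1030, 293, 177]);
translate([0, 879, 531]) cube([1030, 293, 177]);
translate([0, 1172, 708]) cube([1030, 293, 177]);
translate([0, 1465, 885]) cube([1030, 293, 177]);
translate([0, 1758, 1062]) cube([1030, 293, 177]);
translate([0, 2051, 1239]) cube([1030, 293, 177]);


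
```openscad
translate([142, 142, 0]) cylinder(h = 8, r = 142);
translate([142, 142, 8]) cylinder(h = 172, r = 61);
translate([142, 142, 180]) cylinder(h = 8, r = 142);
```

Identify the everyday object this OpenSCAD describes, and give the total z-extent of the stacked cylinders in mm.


A spool. The overall height is 188 mm.

Three coaxial cylinders, large–small–large — a spool. Two 8 mm flanges and a 172 mm core give 8 + 172 + 8 = 188 mm.


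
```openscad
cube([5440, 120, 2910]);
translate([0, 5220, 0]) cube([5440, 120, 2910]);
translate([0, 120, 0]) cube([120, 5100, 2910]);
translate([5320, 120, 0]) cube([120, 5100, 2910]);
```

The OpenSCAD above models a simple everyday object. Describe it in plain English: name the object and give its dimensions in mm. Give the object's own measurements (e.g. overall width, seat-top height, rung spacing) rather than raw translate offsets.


The wall frame of a small rectangular building: four walls, each 2910 mm tall and 120 mm thick, enclosing a footprint 5440 mm (x) by 5340 mm (y) outside-to-outside, with no floor or roof. The front and back walls (the −y and +y sides) span the full width; the two side walls fit between them.


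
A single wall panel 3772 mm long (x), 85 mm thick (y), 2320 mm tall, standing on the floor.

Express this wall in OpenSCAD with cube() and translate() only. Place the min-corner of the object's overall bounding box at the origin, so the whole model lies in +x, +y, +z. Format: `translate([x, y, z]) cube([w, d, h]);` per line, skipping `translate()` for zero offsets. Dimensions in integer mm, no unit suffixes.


cube([3772, 85, 2320]);


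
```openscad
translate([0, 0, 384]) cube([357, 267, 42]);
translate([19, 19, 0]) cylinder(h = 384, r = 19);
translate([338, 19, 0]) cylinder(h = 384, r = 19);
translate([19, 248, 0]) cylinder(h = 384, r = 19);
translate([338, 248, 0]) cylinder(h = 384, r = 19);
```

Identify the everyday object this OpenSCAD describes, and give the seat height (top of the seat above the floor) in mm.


A stool. The seat height is 426 mm.

A 357×267×42 slab at z = 384 on four corner cylinders — a stool. The seat top is 384 + 42 = 426 mm.


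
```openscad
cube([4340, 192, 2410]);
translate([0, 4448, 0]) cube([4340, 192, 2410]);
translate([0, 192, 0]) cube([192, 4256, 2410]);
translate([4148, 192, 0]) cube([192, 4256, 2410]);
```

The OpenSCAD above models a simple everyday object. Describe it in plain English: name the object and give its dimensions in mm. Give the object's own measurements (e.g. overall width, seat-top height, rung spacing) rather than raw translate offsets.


The wall frame of a small rectangular building: four walls, each 2410 mm tall and 192 mm thick, enclosing a footprint 4340 mm (x) by 4640 mm (y) outside-to-outside, with no floor or roof. The front and back walls (the −y and +y sides) span the full width; the two side walls fit between them.


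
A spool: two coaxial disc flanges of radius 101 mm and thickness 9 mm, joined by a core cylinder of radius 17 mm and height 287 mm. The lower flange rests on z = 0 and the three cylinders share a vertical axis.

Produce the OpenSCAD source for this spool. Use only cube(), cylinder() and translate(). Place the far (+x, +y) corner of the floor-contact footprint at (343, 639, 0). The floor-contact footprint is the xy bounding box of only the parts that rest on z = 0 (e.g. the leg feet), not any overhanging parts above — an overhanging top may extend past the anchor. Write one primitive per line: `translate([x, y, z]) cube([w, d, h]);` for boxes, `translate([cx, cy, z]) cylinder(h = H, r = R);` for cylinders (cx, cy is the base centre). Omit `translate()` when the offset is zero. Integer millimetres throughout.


translate([242, 538, 0]) cylinder(h = 9, r = 101);
translate([242, 538, 9]) cylinder(h = 287, r = 17);
translate([242, 538, 296]) cylinder(h = 9, r = 101);


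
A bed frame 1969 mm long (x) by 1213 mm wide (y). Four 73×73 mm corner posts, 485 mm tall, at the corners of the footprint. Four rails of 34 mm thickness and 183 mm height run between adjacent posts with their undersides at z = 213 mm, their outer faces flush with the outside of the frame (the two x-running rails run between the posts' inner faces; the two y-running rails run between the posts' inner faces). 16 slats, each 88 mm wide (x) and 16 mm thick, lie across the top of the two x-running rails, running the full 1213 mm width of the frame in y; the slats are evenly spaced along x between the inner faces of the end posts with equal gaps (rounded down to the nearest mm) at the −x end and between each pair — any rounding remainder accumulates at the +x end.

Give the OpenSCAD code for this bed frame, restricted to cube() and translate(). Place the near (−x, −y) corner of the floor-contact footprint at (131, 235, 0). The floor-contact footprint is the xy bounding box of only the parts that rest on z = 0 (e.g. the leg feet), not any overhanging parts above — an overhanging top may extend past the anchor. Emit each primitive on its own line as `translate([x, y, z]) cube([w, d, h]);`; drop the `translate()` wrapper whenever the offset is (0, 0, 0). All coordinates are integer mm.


translate([131, 235, 0]) cube([73, 73, 485]);
translate([131, 1375, 0]) cube([73, 73, 485]);
translate([2027, 235, 0]) cube([73, 73, 485]);
translate([2027, 1375, 0]) cube([73, 73, 485]);
translate([204, 235, 213]) cube([1823, 34, 183]);
translate([204, 1414, 213]) cube([1823, 34, 183]);
translate([131, 308, 213]) cube([34, 1067, 183]);
translate([2066, 308, 213]) cube([34, 1067, 183]);
translate([228, 235, 396]) cube([88, 1213, 16]);
translate([340, 235, 396]) cube([88, 1213, 16]);
translate([452, 235, 396]) cube([88, 1213, 16]);
translate([564, 235, 396]) cube([88, 1213, 16]);
translate([676, 235, 396]) cube([88, 1213, 16]);
translate([788, 235, 396]) cube([88, 1213, 16]);
translate([900, 235, 396]) cube([88, 1213, 16]);
translate([1012, 235, 396]) cube([88, 1213, 16]);
translate([1124, 235, 396]) cube([88, 1213, 16]);
translate([1236, 235, 396]) cube([88, 1213, 16]);
translate([1348, 235, 396]) cube([88, 1213, 16]);
translate([1460, 235, 396]) cube([88, 1213, 16]);
translate([1572, 235, 396]) cube([88, 1213, 16]);
translate([1684, 235, 396]) cube([88, 1213, 16]);
translate([1796, 235, 396]) cube([88, 1213, 16]);
translate([1908, 235, 396]) cube([88, 1213, 16]);


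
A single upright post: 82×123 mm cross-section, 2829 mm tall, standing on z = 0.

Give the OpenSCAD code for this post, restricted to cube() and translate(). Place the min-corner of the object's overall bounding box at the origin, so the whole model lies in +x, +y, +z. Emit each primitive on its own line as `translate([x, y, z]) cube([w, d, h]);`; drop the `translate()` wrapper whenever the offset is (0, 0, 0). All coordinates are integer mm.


cube([82, 123, 2829]);


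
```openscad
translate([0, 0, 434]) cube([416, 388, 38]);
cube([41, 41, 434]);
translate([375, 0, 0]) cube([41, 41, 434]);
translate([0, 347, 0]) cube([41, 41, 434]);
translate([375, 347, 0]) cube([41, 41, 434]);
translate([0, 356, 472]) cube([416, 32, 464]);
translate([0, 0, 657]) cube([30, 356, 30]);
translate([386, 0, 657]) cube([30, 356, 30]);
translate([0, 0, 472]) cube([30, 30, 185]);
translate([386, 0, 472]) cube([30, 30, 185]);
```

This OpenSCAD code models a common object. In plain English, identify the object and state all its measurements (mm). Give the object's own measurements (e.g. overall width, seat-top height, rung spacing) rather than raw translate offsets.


A chair. The seat is a 416×388×38 mm slab with its top at z = 472 mm, on four 41×41 mm corner legs (flush with the seat edges, standing on z = 0). A flat backrest 32 mm thick, 464 mm tall, spans the full seat width and rises from the seat top along its +y edge, rear face flush with the rear of the seat. Two armrests of 30×30 mm section run along each side from the seat's front edge to the front of the backrest, top faces 215 mm above the seat top and outer faces flush with the seat's x-edges; a 30×30 mm post under the front of each armrest stands on the seat at the front corner.


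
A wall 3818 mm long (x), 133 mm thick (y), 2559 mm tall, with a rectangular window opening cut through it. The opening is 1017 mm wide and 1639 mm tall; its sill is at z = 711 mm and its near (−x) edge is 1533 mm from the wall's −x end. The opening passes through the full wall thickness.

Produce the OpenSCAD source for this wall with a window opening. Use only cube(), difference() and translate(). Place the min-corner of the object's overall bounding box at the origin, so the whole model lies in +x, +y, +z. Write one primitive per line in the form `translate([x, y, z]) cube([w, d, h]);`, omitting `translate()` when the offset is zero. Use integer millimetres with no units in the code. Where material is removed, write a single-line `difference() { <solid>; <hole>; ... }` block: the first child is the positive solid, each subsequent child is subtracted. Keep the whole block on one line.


difference() { cube([3818, 133, 2559]); translate([1533, 0, 711]) cube([1017, 133, 1639]); }


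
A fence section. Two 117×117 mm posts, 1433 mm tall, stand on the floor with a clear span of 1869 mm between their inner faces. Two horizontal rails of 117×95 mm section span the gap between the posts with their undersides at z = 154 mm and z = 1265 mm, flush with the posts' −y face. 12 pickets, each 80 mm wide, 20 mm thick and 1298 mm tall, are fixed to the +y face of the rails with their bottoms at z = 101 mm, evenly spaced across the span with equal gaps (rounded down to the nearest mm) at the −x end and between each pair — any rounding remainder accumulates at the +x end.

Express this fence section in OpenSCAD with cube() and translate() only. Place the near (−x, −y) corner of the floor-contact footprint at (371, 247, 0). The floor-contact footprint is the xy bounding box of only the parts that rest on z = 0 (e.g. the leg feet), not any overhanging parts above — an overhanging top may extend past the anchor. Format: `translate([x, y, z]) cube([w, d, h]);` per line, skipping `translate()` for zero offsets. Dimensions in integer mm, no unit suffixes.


translate([371, 247, 0]) cube([117, 117, 1433]);
translate([2357, 247, 0]) cube([117, 117, 1433]);
translate([488, 247, 154]) cube([1869, 117, 95]);
translate([488, 247, 1265]) cube([1869, 117, 95]);
translate([557, 364, 101]) cube([80, 20, 1298]);
translate([706, 364, 101]) cube([80, 20, 1298]);
translate([855, 364, 101]) cube([80, 20, 1298]);
translate([1004, 364, 101]) cube([80, 20, 1298]);
translate([1153, 364, 101]) cube([80, 20, 1298]);
translate([1302, 364, 101]) cube([80, 20, 1298]);
translate([1451, 364, 101]) cube([80, 20, 1298]);
translate([1600, 364, 101]) cube([80, 20, 1298]);
translate([1749, 364, 101]) cube([80, 20, 1298]);
translate([1898, 364, 101]) cube([80, 20, 1298]);
translate([2047, 364, 101]) cube([80, 20, 1298]);
translate([2196, 364, 101]) cube([80, 20, 1298]);


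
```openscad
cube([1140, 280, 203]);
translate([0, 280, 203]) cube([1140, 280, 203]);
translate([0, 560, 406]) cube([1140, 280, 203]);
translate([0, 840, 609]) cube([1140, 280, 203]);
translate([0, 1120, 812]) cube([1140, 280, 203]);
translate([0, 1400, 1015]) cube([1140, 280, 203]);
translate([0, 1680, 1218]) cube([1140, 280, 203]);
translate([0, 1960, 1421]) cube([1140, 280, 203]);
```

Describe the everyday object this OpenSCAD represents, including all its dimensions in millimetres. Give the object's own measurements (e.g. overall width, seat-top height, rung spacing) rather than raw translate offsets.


A straight staircase of 8 solid steps. Each step is 1140 mm wide (x), 280 mm deep (y, the going) and 203 mm tall (the rise). The first step rests on the floor; each subsequent step sits one going further in +y and one rise higher in +z, directly behind and above the previous step with no overlap.


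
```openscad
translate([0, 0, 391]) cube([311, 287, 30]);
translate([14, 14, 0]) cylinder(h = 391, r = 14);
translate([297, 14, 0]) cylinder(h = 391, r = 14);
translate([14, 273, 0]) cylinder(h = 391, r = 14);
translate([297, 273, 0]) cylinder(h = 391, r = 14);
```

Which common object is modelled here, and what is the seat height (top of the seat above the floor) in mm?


A stool. The seat height is 421 mm.

A 311×287×30 slab at z = 391 on four corner cylinders — a stool. The seat top is 391 + 30 = 421 mm.


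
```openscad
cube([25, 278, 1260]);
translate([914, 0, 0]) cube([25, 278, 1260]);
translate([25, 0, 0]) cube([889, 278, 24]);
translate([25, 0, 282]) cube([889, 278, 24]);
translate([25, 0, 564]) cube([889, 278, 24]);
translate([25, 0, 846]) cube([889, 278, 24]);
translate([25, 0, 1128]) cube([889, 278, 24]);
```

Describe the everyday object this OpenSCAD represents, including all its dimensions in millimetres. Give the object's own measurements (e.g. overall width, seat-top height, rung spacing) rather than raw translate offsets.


An open bookshelf. Two side panels, each 25 mm thick, 278 mm deep and 1260 mm tall, stand 939 mm apart (outside-to-outside). Between them sit 5 shelves, each 24 mm thick and 278 mm deep, spanning the full gap between the sides. The bottom shelf rests on the floor (its underside at z = 0) and the clear gap between one shelf's top and the next shelf's underside is 258 mm.


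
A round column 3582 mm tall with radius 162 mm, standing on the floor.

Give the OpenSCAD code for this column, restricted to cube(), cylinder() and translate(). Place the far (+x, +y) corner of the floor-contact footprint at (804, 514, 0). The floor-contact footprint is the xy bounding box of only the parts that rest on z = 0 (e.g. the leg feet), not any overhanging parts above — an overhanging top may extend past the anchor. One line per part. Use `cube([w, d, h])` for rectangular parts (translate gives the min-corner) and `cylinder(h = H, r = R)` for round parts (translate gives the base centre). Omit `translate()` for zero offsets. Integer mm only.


translate([642, 352, 0]) cylinder(h = 3582, r = 162);


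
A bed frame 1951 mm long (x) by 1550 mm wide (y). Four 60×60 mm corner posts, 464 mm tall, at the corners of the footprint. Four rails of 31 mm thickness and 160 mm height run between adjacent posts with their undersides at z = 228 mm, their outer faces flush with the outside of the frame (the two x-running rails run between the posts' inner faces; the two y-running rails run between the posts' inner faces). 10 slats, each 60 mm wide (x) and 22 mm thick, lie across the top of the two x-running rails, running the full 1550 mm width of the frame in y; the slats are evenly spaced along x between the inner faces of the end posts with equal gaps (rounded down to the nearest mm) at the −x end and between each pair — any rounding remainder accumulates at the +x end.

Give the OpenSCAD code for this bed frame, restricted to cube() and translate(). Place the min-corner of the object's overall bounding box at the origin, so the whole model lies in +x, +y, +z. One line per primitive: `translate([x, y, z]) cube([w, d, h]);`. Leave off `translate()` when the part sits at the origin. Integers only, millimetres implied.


cube([60, 60, 464]);
translate([0, 1490, 0]) cube([60, 60, 464]);
translate([1891, 0, 0]) cube([60, 60, 464]);
translate([1891, 1490, 0]) cube([60, 60, 464]);
translate([60, 0, 228]) cube([1831, 31, 160]);
translate([60, 1519, 228]) cube([1831, 31, 160]);
translate([0, 60, 228]) cube([31, 1430, 160]);
translate([1920, 60, 228]) cube([31, 1430, 160]);
translate([171, 0, 388]) cube([60, 1550, 22]);
translate([342, 0, 388]) cube([60, 1550, 22]);
translate([513, 0, 388]) cube([60, 1550, 22]);
translate([684, 0, 388]) cube([60, 1550, 22]);
translate([855, 0, 388]) cube([60, 1550, 22]);
translate([1026, 0, 388]) cube([60, 1550, 22]);
translate([1197, 0, 388]) cube([60, 1550, 22]);
translate([1368, 0, 388]) cube([60, 1550, 22]);
translate([1539, 0, 388]) cube([60, 1550, 22]);
translate([1710, 0, 388]) cube([60, 1550, 22]);


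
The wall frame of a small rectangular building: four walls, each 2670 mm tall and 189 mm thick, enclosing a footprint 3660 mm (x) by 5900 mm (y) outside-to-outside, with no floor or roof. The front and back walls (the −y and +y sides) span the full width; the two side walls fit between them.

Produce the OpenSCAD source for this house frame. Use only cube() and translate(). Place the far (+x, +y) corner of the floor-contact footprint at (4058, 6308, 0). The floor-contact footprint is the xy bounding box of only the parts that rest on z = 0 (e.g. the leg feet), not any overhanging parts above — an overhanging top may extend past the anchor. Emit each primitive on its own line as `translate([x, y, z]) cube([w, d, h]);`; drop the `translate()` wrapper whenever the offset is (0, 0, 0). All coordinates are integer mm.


translate([398, 408, 0]) cube([3660, 189, 2670]);
translate([398, 6119, 0]) cube([3660, 189, 2670]);
translate([398, 597, 0]) cube([189, 5522, 2670]);
translate([3869, 597, 0]) cube([189, 5522, 2670]);


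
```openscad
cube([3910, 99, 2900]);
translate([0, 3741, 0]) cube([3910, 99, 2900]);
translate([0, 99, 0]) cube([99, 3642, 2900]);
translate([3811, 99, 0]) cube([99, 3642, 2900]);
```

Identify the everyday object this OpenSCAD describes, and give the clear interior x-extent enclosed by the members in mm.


A house (or room) frame. The interior width is 3712 mm.

Four 2900 mm walls enclosing a rectangle with no floor or roof — a room or house frame. Outside width is 3910 mm and wall thickness is 99 mm, so the interior width is 3910 − 2 × 99 = 3712 mm.


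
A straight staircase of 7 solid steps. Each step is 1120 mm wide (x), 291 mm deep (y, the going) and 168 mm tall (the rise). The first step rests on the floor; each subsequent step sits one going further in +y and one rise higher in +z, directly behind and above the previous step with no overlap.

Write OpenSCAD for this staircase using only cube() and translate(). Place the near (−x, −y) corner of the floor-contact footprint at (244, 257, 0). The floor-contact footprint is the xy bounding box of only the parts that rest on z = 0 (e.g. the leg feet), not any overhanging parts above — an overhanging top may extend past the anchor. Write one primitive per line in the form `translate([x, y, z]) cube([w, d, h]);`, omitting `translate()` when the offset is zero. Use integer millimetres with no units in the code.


translate([244, 257, 0]) cube([1120, 291, 168]);
translate([244, 548, 168]) cube([1120, 291, 168]);
translate([244, 839, 336]) cube([1120, 291, 168]);
translate([244, 1130, 504]) cube([1120, 291, 168]);
translate([244, 1421, 672]) cube([1120, 291, 168]);
translate([244, 1712, 840]) cube([1120, 291, 168]);
translate([244, 2003, 1008]) cube([1120, 291, 168]);


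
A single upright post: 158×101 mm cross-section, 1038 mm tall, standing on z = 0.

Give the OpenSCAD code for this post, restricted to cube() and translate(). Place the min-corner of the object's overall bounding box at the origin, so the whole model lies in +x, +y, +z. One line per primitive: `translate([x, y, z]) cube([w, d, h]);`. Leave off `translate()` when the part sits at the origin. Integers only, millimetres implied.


cube([158, 101, 1038]);


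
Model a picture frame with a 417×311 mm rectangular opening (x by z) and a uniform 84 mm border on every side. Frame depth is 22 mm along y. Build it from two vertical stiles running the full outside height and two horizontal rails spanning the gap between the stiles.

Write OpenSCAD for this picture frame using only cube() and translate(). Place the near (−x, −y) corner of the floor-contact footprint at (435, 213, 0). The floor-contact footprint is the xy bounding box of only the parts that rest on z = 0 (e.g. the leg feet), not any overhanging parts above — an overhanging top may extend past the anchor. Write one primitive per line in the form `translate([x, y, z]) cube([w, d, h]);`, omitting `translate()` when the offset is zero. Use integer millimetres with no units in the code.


translate([435, 213, 0]) cube([84, 22, 479]);
translate([936, 213, 0]) cube([84, 22, 479]);
translate([519, 213, 0]) cube([417, 22, 84]);
translate([519, 213, 395]) cube([417, 22, 84]);


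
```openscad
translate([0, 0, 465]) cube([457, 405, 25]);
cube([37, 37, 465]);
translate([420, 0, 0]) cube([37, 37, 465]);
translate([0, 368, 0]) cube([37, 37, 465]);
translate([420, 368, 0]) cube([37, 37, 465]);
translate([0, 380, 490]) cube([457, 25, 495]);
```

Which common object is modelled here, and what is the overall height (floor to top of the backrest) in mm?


A chair. The overall height is 985 mm.

A slab on four corner posts with a tall panel at the back — a chair. The seat slab sits at z = 465 with thickness 25, and the 495 mm backrest starts at the seat top, so the overall height is 465 + 25 + 495 = 985 mm.


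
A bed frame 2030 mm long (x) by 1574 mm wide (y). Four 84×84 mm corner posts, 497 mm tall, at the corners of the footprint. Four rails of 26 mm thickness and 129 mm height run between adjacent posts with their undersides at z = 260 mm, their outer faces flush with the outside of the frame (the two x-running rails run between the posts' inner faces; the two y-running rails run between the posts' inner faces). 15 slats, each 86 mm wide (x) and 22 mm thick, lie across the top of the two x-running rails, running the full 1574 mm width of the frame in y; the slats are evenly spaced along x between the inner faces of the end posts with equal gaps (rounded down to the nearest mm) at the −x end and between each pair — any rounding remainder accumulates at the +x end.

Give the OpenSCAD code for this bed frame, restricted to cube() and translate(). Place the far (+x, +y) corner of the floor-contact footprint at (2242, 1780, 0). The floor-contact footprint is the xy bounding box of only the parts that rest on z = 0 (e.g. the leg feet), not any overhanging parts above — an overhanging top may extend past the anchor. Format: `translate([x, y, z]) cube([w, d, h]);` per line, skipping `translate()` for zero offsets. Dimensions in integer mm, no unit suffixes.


// slat z = rail_z + rail_h = 260 + 129 = 389
// slat gap = ⌊(1862 − 15·86) / 16⌋ = 35
translate([212, 206, 0]) cube([84, 84, 497]);
translate([212, 1696, 0]) cube([84, 84, 497]);
translate([2158, 206, 0]) cube([84, 84, 497]);
translate([2158, 1696, 0]) cube([84, 84, 497]);
translate([296, 206, 260]) cube([1862, 26, 129]);
translate([296, 1754, 260]) cube([1862, 26, 129]);
translate([212, 290, 260]) cube([26, 1406, 129]);
translate([2216, 290, 260]) cube([26, 1406, 129]);
translate([331, 206, 389]) cube([86, 1574, 22]);
translate([452, 206, 389]) cube([86, 1574, 22]);
translate([573, 206, 389]) cube([86, 1574, 22]);
translate([694, 206, 389]) cube([86, 1574, 22]);
translate([815, 206, 389]) cube([86, 1574, 22]);
translate([936, 206, 389]) cube([86, 1574, 22]);
translate([1057, 206, 389]) cube([86, 1574, 22]);
translate([1178, 206, 389]) cube([86, 1574, 22]);
translate([1299, 206, 389]) cube([86, 1574, 22]);
translate([1420, 206, 389]) cube([86, 1574, 22]);
translate([1541, 206, 389]) cube([86, 1574, 22]);
translate([1662, 206, 389]) cube([86, 1574, 22]);
translate([1783, 206, 389]) cube([86, 1574, 22]);
translate([1904, 206, 389]) cube([86, 1574, 22]);
translate([2025, 206, 389]) cube([86, 1574, 22]);


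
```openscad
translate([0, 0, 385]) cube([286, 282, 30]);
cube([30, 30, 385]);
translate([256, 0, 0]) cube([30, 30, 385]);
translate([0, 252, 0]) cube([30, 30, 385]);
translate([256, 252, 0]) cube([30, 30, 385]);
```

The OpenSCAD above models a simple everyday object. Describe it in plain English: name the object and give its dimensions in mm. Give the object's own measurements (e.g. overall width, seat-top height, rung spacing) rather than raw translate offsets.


A simple wooden stool: a rectangular seat 286 mm (x) by 282 mm (y), 30 mm thick, top face at z = 415 mm, on four square legs, each 30×30 mm in cross-section. The legs rest on z = 0, each flush with a corner of the seat.


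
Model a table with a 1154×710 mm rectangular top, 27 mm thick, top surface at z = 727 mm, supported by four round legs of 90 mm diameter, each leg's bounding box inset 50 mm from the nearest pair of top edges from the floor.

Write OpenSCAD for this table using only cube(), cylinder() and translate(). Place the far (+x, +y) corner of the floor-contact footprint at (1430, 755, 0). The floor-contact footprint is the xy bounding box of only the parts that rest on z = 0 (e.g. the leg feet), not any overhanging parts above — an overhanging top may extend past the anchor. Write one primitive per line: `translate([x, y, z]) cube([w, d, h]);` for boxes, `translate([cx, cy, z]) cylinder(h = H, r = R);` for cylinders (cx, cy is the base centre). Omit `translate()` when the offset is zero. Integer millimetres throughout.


translate([326, 95, 700]) cube([1154, 710, 27]);
translate([421, 190, 0]) cylinder(h = 700, r = 45);
translate([1385, 190, 0]) cylinder(h = 700, r = 45);
translate([421, 710, 0]) cylinder(h = 700, r = 45);
translate([1385, 710, 0]) cylinder(h = 700, r = 45);


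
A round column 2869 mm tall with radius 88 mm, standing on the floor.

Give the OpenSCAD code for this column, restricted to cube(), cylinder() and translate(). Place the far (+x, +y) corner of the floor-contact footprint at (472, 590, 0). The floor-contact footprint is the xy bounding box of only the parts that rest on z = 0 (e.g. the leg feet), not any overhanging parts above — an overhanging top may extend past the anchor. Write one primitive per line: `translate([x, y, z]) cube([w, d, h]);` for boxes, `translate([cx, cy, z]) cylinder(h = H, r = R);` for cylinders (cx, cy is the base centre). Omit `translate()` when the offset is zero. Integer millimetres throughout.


translate([384, 502, 0]) cylinder(h = 2869, r = 88);


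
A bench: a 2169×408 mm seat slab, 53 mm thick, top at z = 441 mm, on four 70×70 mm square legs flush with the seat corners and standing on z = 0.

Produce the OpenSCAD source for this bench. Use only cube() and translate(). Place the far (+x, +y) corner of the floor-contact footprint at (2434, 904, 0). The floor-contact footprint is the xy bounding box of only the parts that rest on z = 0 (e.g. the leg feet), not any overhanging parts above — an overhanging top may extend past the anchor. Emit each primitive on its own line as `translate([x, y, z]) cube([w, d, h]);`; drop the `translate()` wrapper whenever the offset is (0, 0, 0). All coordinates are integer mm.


translate([265, 496, 388]) cube([2169, 408, 53]);
translate([265, 496, 0]) cube([70, 70, 388]);
translate([265, 834, 0]) cube([70, 70, 388]);
translate([2364, 496, 0]) cube([70, 70, 388]);
translate([2364, 834, 0]) cube([70, 70, 388]);


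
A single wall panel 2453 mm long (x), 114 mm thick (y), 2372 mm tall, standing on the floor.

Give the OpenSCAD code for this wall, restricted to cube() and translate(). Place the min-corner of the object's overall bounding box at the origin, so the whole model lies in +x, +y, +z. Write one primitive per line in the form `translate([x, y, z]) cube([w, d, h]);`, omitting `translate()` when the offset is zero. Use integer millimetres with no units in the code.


cube([2453, 114, 2372]);


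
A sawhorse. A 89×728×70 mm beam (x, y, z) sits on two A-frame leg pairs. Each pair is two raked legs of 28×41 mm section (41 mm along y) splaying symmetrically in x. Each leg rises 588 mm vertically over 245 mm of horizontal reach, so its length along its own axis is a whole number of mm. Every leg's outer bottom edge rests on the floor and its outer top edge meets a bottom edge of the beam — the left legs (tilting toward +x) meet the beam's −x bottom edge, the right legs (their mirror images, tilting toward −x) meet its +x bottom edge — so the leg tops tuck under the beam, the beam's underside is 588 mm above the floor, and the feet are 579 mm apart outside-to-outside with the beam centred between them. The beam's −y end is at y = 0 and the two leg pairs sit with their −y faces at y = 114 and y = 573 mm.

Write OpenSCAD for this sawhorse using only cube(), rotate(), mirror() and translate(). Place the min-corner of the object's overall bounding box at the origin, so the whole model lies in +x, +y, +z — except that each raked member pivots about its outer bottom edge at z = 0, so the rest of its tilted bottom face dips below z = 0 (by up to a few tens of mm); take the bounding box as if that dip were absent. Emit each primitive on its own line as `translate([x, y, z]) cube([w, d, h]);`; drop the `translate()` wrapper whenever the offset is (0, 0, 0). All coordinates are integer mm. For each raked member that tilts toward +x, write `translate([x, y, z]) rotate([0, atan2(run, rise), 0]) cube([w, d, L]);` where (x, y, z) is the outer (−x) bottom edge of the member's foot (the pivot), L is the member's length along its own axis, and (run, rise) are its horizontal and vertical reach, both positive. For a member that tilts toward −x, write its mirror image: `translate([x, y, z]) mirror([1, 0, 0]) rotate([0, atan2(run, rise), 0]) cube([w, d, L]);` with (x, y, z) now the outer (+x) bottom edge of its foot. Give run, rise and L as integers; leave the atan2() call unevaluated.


translate([245, 0, 588]) cube([89, 728, 70]);
translate([0, 114, 0]) rotate([0, atan2(245, 588), 0]) cube([28, 41, 637]);
translate([579, 114, 0]) mirror([1, 0, 0]) rotate([0, atan2(245, 588), 0]) cube([28, 41, 637]);
translate([0, 573, 0]) rotate([0, atan2(245, 588), 0]) cube([28, 41, 637]);
translate([579, 573, 0]) mirror([1, 0, 0]) rotate([0, atan2(245, 588), 0]) cube([28, 41, 637]);
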